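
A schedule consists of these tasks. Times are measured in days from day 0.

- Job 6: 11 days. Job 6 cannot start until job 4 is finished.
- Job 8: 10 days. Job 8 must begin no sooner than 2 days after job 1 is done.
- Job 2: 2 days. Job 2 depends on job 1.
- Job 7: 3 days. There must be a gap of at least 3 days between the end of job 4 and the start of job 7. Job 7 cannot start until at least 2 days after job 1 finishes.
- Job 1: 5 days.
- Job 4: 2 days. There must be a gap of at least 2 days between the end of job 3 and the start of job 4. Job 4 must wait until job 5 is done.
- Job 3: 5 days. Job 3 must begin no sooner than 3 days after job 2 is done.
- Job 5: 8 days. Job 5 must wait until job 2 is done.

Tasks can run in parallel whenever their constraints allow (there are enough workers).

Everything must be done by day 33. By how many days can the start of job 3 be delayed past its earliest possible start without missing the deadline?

Nothing blocks job 1, so it runs from day 0 to day 5.
Job 2 waits on job 1 (finishes day 5), so it starts at day 5 and finishes at 5 + 2 = day 7.
Job 3 cannot begin until job 2 (finishes day 7, plus 3-day gap → day 10). It runs from day 10 to 10 + 5 = day 15.

Working backward from the deadline:
Job 6 must finish by day 33; it takes 11 days, so it must start by 33 − 11 = day 22.
Job 7 must finish by day 33; it takes 3 days, so it must start by 33 − 3 = day 30.
For job 4: job 6 (must start by day 22); job 7 (must start by day 30, minus 3-day gap → day 27). The most restrictive is day 22; with a 2-day duration, job 4 must start by day 20.
Job 3 must finish before job 4 (must start by day 20, minus 2-day gap → day 18). With a 5-day duration, job 3 must start by 18 − 5 = day 13.
So job 3 can start as early as day 10 and as late as day 13, giving 13 − 10 = 3 days of slack.

3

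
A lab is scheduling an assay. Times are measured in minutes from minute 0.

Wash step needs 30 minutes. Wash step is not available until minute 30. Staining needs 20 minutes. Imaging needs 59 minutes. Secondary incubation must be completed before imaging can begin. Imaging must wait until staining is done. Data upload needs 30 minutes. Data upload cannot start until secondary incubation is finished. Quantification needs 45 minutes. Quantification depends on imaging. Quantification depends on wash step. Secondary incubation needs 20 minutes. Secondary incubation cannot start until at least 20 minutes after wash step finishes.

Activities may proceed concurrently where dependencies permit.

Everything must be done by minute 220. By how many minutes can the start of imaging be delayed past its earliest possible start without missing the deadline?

16

Nothing blocks staining, so it runs from minute 0 to minute 20.
After its own release at minute 30, wash step can start at minute 30 and finishes at minute 60.
Secondary incubation waits on wash step (finishes minute 60, plus 20-minute gap → minute 80), so it starts at minute 80 and finishes at 80 + 20 = minute 100.
Imaging cannot start until secondary incubation (finishes minute 100); staining (finishes minute 20). The controlling bound is minute 100, so imaging finishes at 100 + 59 = minute 159.

Working backward from the deadline:
Nothing follows quantification; the deadline of minute 220 is its only limit. It must start by 220 − 45 = minute 175.
Imaging feeds into quantification (must start by minute 175); so imaging must finish by minute 175 and therefore start by minute 116.
So imaging can start as early as minute 100 and as late as minute 116, giving 116 − 100 = 16 minutes of slack.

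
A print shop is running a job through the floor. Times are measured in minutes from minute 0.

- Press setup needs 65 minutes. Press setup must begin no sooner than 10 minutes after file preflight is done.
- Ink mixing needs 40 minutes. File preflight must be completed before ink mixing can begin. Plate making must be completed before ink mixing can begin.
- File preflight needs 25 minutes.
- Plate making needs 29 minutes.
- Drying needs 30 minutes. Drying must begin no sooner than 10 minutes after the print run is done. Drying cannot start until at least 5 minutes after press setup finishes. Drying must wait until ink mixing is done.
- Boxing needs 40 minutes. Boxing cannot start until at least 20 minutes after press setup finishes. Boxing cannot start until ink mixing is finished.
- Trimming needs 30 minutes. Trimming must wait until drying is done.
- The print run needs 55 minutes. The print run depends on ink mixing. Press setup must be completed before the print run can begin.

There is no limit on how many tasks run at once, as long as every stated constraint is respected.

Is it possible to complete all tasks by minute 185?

No

Plate making has no prerequisites, so it starts at minute 0 and finishes at minute 29.
File preflight can start immediately at minute 0; it finishes at minute 25.
Press setup waits on file preflight (finishes minute 25, plus 10-minute gap → minute 35), so it starts at minute 35 and finishes at 35 + 65 = minute 100.
Ink mixing has to wait for file preflight (finishes minute 25); plate making (finishes minute 29). The latest of these is minute 29, so ink mixing runs minute 29 to 29 + 40 = minute 69.
Boxing cannot start until press setup (finishes minute 100, plus 20-minute gap → minute 120); ink mixing (finishes minute 69). The controlling bound is minute 120, so boxing finishes at 120 + 40 = minute 160.
The print run cannot start until ink mixing (finishes minute 69); press setup (finishes minute 100). The controlling bound is minute 100, so the print run finishes at 100 + 55 = minute 155.
Drying cannot start until the print run (finishes minute 155, plus 10-minute gap → minute 165); press setup (finishes minute 100, plus 5-minute gap → minute 105); ink mixing (finishes minute 69). The controlling bound is minute 165, so drying finishes at 165 + 30 = minute 195.
Trimming cannot begin until drying (finishes minute 195). It runs from minute 195 to 195 + 30 = minute 225.
The earliest everything can be done is minute 225, which is after the deadline of 185, so it is not possible.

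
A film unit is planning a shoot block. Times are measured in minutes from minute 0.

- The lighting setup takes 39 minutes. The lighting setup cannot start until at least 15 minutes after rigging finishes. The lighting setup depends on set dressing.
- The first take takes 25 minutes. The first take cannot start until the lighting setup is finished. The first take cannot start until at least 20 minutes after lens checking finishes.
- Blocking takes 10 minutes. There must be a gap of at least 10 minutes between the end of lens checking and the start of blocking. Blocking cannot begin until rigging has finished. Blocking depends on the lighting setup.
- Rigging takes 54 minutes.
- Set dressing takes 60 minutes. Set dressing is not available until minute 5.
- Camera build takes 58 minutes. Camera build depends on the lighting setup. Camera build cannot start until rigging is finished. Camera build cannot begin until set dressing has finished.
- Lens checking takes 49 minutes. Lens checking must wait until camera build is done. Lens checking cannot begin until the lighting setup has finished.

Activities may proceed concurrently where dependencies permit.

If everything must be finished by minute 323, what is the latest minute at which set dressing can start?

72

Blocking has no dependents, so it just needs to finish by minute 323. Starting by 323 − 10 = minute 313 achieves that.
The first take has no dependents, so it just needs to finish by minute 323. Starting by 323 − 25 = minute 298 achieves that.
Lens checking must finish in time for blocking (must start by minute 313, minus 10-minute gap → minute 303); the first take (must start by minute 298, minus 20-minute gap → minute 278). The tightest is minute 278, so lens checking must start by 278 − 49 = minute 229.
Since lens checking (must start by minute 229) depends on it, camera build must finish by minute 229. Backing off its 58-minute duration gives a latest start of minute 171.
The lighting setup has several dependents: camera build (must start by minute 171); lens checking (must start by minute 229); blocking (must start by minute 313); the first take (must start by minute 298). The earliest of those limits is minute 171, so the lighting setup must start by 171 − 39 = minute 132.
Set dressing must finish in time for the lighting setup (must start by minute 132); camera build (must start by minute 171). The tightest is minute 132, so set dressing must start by 132 − 60 = minute 72.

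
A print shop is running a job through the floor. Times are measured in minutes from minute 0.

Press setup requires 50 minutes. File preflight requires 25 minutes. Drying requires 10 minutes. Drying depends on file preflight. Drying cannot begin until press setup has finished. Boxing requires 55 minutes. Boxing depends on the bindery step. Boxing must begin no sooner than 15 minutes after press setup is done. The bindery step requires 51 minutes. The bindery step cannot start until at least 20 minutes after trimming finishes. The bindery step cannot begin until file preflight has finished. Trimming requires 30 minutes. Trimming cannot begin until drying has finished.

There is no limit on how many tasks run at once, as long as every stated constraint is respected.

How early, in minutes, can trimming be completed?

90

Nothing blocks press setup, so it runs from minute 0 to minute 50.
File preflight has no prerequisites, so it starts at minute 0 and finishes at minute 25.
Drying needs all of file preflight (finishes minute 25); press setup (finishes minute 50). That puts its earliest start at minute 50; it finishes at 50 + 10 = minute 60.
Trimming waits on drying (finishes minute 60), so it starts at minute 60 and finishes at 60 + 30 = minute 90.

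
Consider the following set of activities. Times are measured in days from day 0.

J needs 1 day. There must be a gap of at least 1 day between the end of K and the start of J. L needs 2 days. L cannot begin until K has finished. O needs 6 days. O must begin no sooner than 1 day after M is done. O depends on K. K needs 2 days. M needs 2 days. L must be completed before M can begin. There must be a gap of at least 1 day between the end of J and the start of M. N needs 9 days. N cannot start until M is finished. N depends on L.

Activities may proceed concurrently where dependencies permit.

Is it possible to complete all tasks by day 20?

Yes

K can start immediately at day 0; it finishes at day 2.
L cannot begin until K (finishes day 2). It runs from day 2 to 2 + 2 = day 4.
After K (finishes day 2, plus 1-day gap → day 3), J can start at day 3 and finishes at day 4.
M has to wait for L (finishes day 4); J (finishes day 4, plus 1-day gap → day 5). The latest of these is day 5, so M runs day 5 to 5 + 2 = day 7.
O needs all of M (finishes day 7, plus 1-day gap → day 8); K (finishes day 2). That puts its earliest start at day 8; it finishes at 8 + 6 = day 14.
For N: M (finishes day 7); L (finishes day 4). Taking the maximum gives a start of day 7, and it finishes at 7 + 9 = day 16.
Every task is finished by day 16, which is no later than the deadline of 20, so the schedule is feasible.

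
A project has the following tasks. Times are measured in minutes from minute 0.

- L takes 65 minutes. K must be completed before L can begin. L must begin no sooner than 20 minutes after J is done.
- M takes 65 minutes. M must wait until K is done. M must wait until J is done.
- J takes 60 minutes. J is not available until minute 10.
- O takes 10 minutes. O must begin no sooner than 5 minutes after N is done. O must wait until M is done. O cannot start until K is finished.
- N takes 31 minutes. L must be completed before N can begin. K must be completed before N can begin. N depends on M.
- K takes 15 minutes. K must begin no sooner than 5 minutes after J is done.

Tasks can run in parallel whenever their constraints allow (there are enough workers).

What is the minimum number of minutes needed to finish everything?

201

J cannot begin until its own release at minute 10. It runs from minute 10 to 10 + 60 = minute 70.
After J (finishes minute 70, plus 5-minute gap → minute 75), K can start at minute 75 and finishes at minute 90.
M needs all of K (finishes minute 90); J (finishes minute 70). That puts its earliest start at minute 90; it finishes at 90 + 65 = minute 155.
L needs all of K (finishes minute 90); J (finishes minute 70, plus 20-minute gap → minute 90). That puts its earliest start at minute 90; it finishes at 90 + 65 = minute 155.
N cannot start until L (finishes minute 155); K (finishes minute 90); M (finishes minute 155). The controlling bound is minute 155, so N finishes at 155 + 31 = minute 186.
For O: N (finishes minute 186, plus 5-minute gap → minute 191); M (finishes minute 155); K (finishes minute 90). Taking the maximum gives a start of minute 191, and it finishes at 191 + 10 = minute 201.
All tasks are finished once the last one completes. Finish times: J at 70, K at 90, L at 155, M at 155, N at 186, O at 201. The latest is minute 201.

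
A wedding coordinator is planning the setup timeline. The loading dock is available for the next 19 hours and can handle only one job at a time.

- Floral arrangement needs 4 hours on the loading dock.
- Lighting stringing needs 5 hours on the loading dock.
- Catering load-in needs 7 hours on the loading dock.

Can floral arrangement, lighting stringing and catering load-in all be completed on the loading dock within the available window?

Running back to back, the jobs need 4 + 5 + 7 = 16 hours on the loading dock.
Since 16 ≤ 19, they fit within the window.

Yes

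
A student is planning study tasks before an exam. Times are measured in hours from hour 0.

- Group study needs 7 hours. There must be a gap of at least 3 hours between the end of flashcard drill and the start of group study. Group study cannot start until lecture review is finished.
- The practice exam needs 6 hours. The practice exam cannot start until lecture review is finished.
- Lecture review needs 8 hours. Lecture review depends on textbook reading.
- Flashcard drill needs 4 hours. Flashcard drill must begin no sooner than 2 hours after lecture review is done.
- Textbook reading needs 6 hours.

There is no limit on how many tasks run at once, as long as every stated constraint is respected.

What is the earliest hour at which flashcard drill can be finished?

Textbook reading has no prerequisites, so it starts at hour 0 and finishes at hour 6.
After textbook reading (finishes hour 6), lecture review can start at hour 6 and finishes at hour 14.
Flashcard drill cannot begin until lecture review (finishes hour 14, plus 2-hour gap → hour 16). It runs from hour 16 to 16 + 4 = hour 20.

20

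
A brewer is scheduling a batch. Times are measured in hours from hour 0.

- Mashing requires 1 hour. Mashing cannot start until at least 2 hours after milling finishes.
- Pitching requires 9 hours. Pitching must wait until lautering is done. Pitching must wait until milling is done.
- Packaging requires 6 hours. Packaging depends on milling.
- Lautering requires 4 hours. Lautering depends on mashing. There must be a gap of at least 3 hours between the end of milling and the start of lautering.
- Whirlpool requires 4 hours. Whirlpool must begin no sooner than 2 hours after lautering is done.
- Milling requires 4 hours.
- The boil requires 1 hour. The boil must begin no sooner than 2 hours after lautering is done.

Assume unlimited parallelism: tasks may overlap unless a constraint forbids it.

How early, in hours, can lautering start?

7

Milling has no prerequisites, so it starts at hour 0 and finishes at hour 4.
After milling (finishes hour 4, plus 2-hour gap → hour 6), mashing can start at hour 6 and finishes at hour 7.
Lautering waits on mashing (finishes hour 7); milling (finishes hour 4, plus 3-hour gap → hour 7). The latest of these is hour 7, which is the earliest lautering can start.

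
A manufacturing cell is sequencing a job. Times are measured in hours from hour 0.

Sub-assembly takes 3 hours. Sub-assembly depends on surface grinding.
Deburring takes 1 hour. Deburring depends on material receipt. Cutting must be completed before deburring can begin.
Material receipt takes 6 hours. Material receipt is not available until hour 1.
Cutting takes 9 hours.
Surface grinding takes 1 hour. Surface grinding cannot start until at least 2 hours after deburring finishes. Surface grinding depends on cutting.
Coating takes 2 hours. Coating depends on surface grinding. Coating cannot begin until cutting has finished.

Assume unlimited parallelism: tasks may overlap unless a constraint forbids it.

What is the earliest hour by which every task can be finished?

16

Cutting has no prerequisites, so it starts at hour 0 and finishes at hour 9.
Material receipt waits on its own release at hour 1, so it starts at hour 1 and finishes at 1 + 6 = hour 7.
Deburring needs all of material receipt (finishes hour 7); cutting (finishes hour 9). That puts its earliest start at hour 9; it finishes at 9 + 1 = hour 10.
Surface grinding needs all of deburring (finishes hour 10, plus 2-hour gap → hour 12); cutting (finishes hour 9). That puts its earliest start at hour 12; it finishes at 12 + 1 = hour 13.
After surface grinding (finishes hour 13), sub-assembly can start at hour 13 and finishes at hour 16.
Coating has to wait for surface grinding (finishes hour 13); cutting (finishes hour 9). The latest of these is hour 13, so coating runs hour 13 to 13 + 2 = hour 15.
All tasks are finished once the last one completes. Finish times: Material receipt at 7, Cutting at 9, Deburring at 10, Surface grinding at 13, Coating at 15, Sub-assembly at 16. The latest is hour 16.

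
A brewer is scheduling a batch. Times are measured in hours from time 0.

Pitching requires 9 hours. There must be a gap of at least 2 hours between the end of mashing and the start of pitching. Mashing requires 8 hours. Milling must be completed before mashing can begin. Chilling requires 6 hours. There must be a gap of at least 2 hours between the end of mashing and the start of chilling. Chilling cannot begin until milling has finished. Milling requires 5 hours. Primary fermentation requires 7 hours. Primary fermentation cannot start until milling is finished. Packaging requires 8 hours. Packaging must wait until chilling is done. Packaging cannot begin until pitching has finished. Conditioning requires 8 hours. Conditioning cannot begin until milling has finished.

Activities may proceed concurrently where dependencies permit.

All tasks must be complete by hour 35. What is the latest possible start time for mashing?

To finish by hour 35, packaging (duration 8) must start no later than hour 27.
Since packaging (must start by hour 27) depends on it, chilling must finish by hour 27. Backing off its 6-hour duration gives a latest start of hour 21.
Pitching must finish before packaging (must start by hour 27). With a 9-hour duration, pitching must start by 27 − 9 = hour 18.
For mashing: chilling (must start by hour 21, minus 2-hour gap → hour 19); pitching (must start by hour 18, minus 2-hour gap → hour 16). The most restrictive is hour 16; with an 8-hour duration, mashing must start by hour 8.

8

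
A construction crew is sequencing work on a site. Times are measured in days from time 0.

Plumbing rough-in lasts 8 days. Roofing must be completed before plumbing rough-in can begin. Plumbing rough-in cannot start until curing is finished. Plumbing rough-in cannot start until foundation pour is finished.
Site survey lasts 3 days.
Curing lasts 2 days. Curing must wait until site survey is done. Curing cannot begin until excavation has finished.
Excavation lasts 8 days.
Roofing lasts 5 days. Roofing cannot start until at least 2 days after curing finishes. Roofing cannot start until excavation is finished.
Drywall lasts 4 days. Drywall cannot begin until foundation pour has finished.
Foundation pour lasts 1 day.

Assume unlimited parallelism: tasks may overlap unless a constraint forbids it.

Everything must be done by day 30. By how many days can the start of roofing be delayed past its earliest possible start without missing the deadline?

5

Nothing blocks excavation, so it runs from day 0 to day 8.
Site survey can start immediately at day 0; it finishes at day 3.
For curing: site survey (finishes day 3); excavation (finishes day 8). Taking the maximum gives a start of day 8, and it finishes at 8 + 2 = day 10.
For roofing: curing (finishes day 10, plus 2-day gap → day 12); excavation (finishes day 8). Taking the maximum gives a start of day 12, and it finishes at 12 + 5 = day 17.

Working backward from the deadline:
Plumbing rough-in must finish by day 30; it takes 8 days, so it must start by 30 − 8 = day 22.
Roofing feeds into plumbing rough-in (must start by day 22); so roofing must finish by day 22 and therefore start by day 17.
So roofing can start as early as day 12 and as late as day 17, giving 17 − 12 = 5 days of slack.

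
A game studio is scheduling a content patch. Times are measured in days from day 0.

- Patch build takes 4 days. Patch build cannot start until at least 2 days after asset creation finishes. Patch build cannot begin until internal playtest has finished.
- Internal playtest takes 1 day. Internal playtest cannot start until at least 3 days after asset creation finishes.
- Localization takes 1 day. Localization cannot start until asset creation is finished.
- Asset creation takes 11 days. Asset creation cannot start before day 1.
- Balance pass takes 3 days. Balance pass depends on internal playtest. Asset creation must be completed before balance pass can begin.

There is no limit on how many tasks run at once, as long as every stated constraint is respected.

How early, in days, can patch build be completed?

After its own release at day 1, asset creation can start at day 1 and finishes at day 12.
Internal playtest cannot begin until asset creation (finishes day 12, plus 3-day gap → day 15). It runs from day 15 to 15 + 1 = day 16.
Patch build cannot start until asset creation (finishes day 12, plus 2-day gap → day 14); internal playtest (finishes day 16). The controlling bound is day 16, so patch build finishes at 16 + 4 = day 20.

20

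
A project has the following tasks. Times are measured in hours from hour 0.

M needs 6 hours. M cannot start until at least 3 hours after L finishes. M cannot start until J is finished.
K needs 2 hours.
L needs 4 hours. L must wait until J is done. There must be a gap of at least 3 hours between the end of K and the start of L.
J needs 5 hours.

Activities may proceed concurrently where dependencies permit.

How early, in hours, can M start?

K can start immediately at hour 0; it finishes at hour 2.
J can start immediately at hour 0; it finishes at hour 5.
L needs all of J (finishes hour 5); K (finishes hour 2, plus 3-hour gap → hour 5). That puts its earliest start at hour 5; it finishes at 5 + 4 = hour 9.
M waits on L (finishes hour 9, plus 3-hour gap → hour 12); J (finishes hour 5). The latest of these is hour 12, which is the earliest M can start.

12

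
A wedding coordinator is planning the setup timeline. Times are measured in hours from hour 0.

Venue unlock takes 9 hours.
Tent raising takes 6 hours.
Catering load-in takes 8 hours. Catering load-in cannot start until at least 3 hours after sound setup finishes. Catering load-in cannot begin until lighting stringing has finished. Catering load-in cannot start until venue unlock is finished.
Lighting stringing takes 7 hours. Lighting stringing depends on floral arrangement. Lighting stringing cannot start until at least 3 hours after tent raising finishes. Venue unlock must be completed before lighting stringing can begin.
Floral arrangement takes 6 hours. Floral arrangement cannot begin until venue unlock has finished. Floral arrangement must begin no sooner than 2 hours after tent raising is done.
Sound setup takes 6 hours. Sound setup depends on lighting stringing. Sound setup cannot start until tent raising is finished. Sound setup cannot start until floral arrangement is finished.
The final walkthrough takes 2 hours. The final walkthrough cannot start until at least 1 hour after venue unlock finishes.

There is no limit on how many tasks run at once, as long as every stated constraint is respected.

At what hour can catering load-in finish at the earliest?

Nothing blocks tent raising, so it runs from hour 0 to hour 6.
Venue unlock can start immediately at hour 0; it finishes at hour 9.
Floral arrangement cannot start until venue unlock (finishes hour 9); tent raising (finishes hour 6, plus 2-hour gap → hour 8). The controlling bound is hour 9, so floral arrangement finishes at 9 + 6 = hour 15.
Lighting stringing needs all of floral arrangement (finishes hour 15); tent raising (finishes hour 6, plus 3-hour gap → hour 9); venue unlock (finishes hour 9). That puts its earliest start at hour 15; it finishes at 15 + 7 = hour 22.
For sound setup: lighting stringing (finishes hour 22); tent raising (finishes hour 6); floral arrangement (finishes hour 15). Taking the maximum gives a start of hour 22, and it finishes at 22 + 6 = hour 28.
For catering load-in: sound setup (finishes hour 28, plus 3-hour gap → hour 31); lighting stringing (finishes hour 22); venue unlock (finishes hour 9). Taking the maximum gives a start of hour 31, and it finishes at 31 + 8 = hour 39.

39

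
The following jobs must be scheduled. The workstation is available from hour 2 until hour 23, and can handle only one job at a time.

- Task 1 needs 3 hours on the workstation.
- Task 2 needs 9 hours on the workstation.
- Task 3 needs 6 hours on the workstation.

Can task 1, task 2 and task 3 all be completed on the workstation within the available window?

Yes

The workstation window is 23 − 2 = 21 hours.
Running back to back, the jobs need 3 + 9 + 6 = 18 hours on the workstation.
Since 18 ≤ 21, they fit within the window.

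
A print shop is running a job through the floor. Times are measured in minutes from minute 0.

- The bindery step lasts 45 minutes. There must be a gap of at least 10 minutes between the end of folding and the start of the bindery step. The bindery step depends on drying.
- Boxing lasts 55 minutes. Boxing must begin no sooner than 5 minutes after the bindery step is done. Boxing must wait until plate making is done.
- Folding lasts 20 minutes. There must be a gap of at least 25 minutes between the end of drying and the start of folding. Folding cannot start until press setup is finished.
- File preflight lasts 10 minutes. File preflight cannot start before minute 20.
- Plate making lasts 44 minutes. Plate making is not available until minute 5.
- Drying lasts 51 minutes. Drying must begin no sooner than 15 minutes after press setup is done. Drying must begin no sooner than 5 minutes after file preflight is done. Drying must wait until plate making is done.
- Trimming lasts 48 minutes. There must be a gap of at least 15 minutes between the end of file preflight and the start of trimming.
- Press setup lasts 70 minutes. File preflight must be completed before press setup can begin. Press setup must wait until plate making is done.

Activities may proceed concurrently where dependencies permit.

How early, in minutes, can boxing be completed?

After its own release at minute 5, plate making can start at minute 5 and finishes at minute 49.
File preflight cannot begin until its own release at minute 20. It runs from minute 20 to 20 + 10 = minute 30.
Press setup needs all of file preflight (finishes minute 30); plate making (finishes minute 49). That puts its earliest start at minute 49; it finishes at 49 + 70 = minute 119.
Drying has to wait for press setup (finishes minute 119, plus 15-minute gap → minute 134); file preflight (finishes minute 30, plus 5-minute gap → minute 35); plate making (finishes minute 49). The latest of these is minute 134, so drying runs minute 134 to 134 + 51 = minute 185.
For folding: drying (finishes minute 185, plus 25-minute gap → minute 210); press setup (finishes minute 119). Taking the maximum gives a start of minute 210, and it finishes at 210 + 20 = minute 230.
The bindery step needs all of folding (finishes minute 230, plus 10-minute gap → minute 240); drying (finishes minute 185). That puts its earliest start at minute 240; it finishes at 240 + 45 = minute 285.
For boxing: the bindery step (finishes minute 285, plus 5-minute gap → minute 290); plate making (finishes minute 49). Taking the maximum gives a start of minute 290, and it finishes at 290 + 55 = minute 345.

345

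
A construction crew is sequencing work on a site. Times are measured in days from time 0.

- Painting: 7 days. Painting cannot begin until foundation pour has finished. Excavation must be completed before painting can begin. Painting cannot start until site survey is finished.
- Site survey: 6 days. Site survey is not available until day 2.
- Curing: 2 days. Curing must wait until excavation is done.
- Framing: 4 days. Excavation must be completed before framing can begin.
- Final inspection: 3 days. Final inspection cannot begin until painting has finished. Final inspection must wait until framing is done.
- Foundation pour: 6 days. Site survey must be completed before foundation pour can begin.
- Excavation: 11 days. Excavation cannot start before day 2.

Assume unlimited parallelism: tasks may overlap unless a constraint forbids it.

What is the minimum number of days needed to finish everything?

24

Excavation cannot begin until its own release at day 2. It runs from day 2 to 2 + 11 = day 13.
Framing cannot begin until excavation (finishes day 13). It runs from day 13 to 13 + 4 = day 17.
After excavation (finishes day 13), curing can start at day 13 and finishes at day 15.
Site survey waits on its own release at day 2, so it starts at day 2 and finishes at 2 + 6 = day 8.
After site survey (finishes day 8), foundation pour can start at day 8 and finishes at day 14.
For painting: foundation pour (finishes day 14); excavation (finishes day 13); site survey (finishes day 8). Taking the maximum gives a start of day 14, and it finishes at 14 + 7 = day 21.
Final inspection needs all of painting (finishes day 21); framing (finishes day 17). That puts its earliest start at day 21; it finishes at 21 + 3 = day 24.
All tasks are finished once the last one completes. Finish times: Site survey at 8, Excavation at 13, Foundation pour at 14, Curing at 15, Framing at 17, Painting at 21, Final inspection at 24. The latest is day 24.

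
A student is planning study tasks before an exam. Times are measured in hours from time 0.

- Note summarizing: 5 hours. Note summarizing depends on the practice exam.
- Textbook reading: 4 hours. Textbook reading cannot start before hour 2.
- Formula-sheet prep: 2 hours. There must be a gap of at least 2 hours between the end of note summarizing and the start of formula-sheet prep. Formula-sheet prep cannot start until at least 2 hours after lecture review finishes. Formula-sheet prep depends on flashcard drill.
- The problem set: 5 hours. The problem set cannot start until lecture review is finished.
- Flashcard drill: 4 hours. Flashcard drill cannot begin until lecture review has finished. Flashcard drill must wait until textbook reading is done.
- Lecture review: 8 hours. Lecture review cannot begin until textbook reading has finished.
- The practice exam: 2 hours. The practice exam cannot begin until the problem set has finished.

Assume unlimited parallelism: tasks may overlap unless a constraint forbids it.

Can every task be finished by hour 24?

No

After its own release at hour 2, textbook reading can start at hour 2 and finishes at hour 6.
After textbook reading (finishes hour 6), lecture review can start at hour 6 and finishes at hour 14.
Flashcard drill has to wait for lecture review (finishes hour 14); textbook reading (finishes hour 6). The latest of these is hour 14, so flashcard drill runs hour 14 to 14 + 4 = hour 18.
After lecture review (finishes hour 14), the problem set can start at hour 14 and finishes at hour 19.
The practice exam waits on the problem set (finishes hour 19), so it starts at hour 19 and finishes at 19 + 2 = hour 21.
After the practice exam (finishes hour 21), note summarizing can start at hour 21 and finishes at hour 26.
Formula-sheet prep cannot start until note summarizing (finishes hour 26, plus 2-hour gap → hour 28); lecture review (finishes hour 14, plus 2-hour gap → hour 16); flashcard drill (finishes hour 18). The controlling bound is hour 28, so formula-sheet prep finishes at 28 + 2 = hour 30.
The earliest everything can be done is hour 30, which is after the deadline of 24, so it is not possible.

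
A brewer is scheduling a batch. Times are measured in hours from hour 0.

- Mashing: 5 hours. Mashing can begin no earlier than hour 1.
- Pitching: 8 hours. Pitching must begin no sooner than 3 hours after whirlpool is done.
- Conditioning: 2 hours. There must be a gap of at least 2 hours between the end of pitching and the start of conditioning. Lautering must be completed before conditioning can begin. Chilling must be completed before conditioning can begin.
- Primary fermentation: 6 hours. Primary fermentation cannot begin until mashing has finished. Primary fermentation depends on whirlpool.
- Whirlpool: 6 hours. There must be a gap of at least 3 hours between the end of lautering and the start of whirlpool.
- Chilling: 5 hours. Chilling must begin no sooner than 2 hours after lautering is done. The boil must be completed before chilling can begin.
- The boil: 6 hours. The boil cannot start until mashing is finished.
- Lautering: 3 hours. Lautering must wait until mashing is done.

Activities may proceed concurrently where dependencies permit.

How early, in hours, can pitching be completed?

29

After its own release at hour 1, mashing can start at hour 1 and finishes at hour 6.
Lautering waits on mashing (finishes hour 6), so it starts at hour 6 and finishes at 6 + 3 = hour 9.
After lautering (finishes hour 9, plus 3-hour gap → hour 12), whirlpool can start at hour 12 and finishes at hour 18.
Pitching cannot begin until whirlpool (finishes hour 18, plus 3-hour gap → hour 21). It runs from hour 21 to 21 + 8 = hour 29.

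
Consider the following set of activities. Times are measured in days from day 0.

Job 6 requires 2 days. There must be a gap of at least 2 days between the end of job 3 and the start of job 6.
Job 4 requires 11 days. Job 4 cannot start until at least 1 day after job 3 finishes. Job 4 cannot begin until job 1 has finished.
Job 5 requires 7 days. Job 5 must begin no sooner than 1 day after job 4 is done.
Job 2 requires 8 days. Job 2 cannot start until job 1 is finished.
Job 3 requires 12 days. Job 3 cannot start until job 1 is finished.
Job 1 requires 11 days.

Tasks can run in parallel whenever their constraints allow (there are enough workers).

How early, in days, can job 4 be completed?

Job 1 has no prerequisites, so it starts at day 0 and finishes at day 11.
After job 1 (finishes day 11), job 3 can start at day 11 and finishes at day 23.
For job 4: job 3 (finishes day 23, plus 1-day gap → day 24); job 1 (finishes day 11). Taking the maximum gives a start of day 24, and it finishes at 24 + 11 = day 35.

35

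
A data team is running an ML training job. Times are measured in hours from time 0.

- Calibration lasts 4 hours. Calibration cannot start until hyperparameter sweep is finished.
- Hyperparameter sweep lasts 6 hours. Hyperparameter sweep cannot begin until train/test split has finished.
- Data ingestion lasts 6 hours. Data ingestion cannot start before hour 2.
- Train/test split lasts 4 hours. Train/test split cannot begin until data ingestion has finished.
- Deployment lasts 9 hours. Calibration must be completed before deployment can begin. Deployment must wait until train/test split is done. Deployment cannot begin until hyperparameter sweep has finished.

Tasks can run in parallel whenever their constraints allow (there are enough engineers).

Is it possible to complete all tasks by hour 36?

Yes

Data ingestion waits on its own release at hour 2, so it starts at hour 2 and finishes at 2 + 6 = hour 8.
After data ingestion (finishes hour 8), train/test split can start at hour 8 and finishes at hour 12.
Hyperparameter sweep waits on train/test split (finishes hour 12), so it starts at hour 12 and finishes at 12 + 6 = hour 18.
Calibration cannot begin until hyperparameter sweep (finishes hour 18). It runs from hour 18 to 18 + 4 = hour 22.
For deployment: calibration (finishes hour 22); train/test split (finishes hour 12); hyperparameter sweep (finishes hour 18). Taking the maximum gives a start of hour 22, and it finishes at 22 + 9 = hour 31.
Every task is finished by hour 31, which is no later than the deadline of 36, so the schedule is feasible.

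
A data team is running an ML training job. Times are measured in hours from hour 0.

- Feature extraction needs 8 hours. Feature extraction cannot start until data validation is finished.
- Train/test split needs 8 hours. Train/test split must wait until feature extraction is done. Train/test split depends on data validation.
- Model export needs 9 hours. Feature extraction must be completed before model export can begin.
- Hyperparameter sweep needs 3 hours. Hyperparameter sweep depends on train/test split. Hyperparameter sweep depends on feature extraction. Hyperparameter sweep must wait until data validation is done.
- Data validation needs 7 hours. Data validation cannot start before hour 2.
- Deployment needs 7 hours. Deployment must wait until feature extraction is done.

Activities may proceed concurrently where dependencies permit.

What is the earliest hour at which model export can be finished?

26

After its own release at hour 2, data validation can start at hour 2 and finishes at hour 9.
Feature extraction cannot begin until data validation (finishes hour 9). It runs from hour 9 to 9 + 8 = hour 17.
Model export cannot begin until feature extraction (finishes hour 17). It runs from hour 17 to 17 + 9 = hour 26.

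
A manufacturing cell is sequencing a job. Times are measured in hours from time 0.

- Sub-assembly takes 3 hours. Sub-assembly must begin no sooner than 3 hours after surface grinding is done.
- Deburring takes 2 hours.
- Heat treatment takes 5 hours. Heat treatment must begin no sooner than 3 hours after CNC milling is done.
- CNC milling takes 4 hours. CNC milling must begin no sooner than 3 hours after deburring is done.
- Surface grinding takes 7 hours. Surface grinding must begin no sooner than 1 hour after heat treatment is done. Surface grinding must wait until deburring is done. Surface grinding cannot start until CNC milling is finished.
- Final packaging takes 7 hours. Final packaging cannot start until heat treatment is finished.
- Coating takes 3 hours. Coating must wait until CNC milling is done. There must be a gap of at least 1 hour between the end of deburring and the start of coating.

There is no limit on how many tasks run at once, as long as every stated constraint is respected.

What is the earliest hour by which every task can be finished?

Nothing blocks deburring, so it runs from hour 0 to hour 2.
After deburring (finishes hour 2, plus 3-hour gap → hour 5), CNC milling can start at hour 5 and finishes at hour 9.
Coating has to wait for CNC milling (finishes hour 9); deburring (finishes hour 2, plus 1-hour gap → hour 3). The latest of these is hour 9, so coating runs hour 9 to 9 + 3 = hour 12.
Heat treatment cannot begin until CNC milling (finishes hour 9, plus 3-hour gap → hour 12). It runs from hour 12 to 12 + 5 = hour 17.
Final packaging cannot begin until heat treatment (finishes hour 17). It runs from hour 17 to 17 + 7 = hour 24.
Surface grinding cannot start until heat treatment (finishes hour 17, plus 1-hour gap → hour 18); deburring (finishes hour 2); CNC milling (finishes hour 9). The controlling bound is hour 18, so surface grinding finishes at 18 + 7 = hour 25.
Sub-assembly cannot begin until surface grinding (finishes hour 25, plus 3-hour gap → hour 28). It runs from hour 28 to 28 + 3 = hour 31.
All tasks are finished once the last one completes. Finish times: Deburring at 2, CNC milling at 9, Heat treatment at 17, Surface grinding at 25, Coating at 12, Sub-assembly at 31, Final packaging at 24. The latest is hour 31.

31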